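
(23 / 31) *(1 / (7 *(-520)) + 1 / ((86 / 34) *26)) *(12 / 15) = 53751/6065150 = 0.01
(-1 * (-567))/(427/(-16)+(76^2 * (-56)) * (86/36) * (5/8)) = -11664/9935269 = 0.00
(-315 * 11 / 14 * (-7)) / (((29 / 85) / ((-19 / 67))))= -1440.03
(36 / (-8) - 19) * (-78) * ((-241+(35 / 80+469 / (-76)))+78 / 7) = -918950721/2128 = -431837.74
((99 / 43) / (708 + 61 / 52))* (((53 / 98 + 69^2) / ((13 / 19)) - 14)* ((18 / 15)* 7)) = 244455948/1290695 = 189.40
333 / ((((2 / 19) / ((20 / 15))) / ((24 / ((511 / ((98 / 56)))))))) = 25308/73 = 346.68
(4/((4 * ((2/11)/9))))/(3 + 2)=99/10 = 9.90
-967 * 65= -62855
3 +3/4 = 15/4 = 3.75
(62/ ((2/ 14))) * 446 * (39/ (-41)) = -7548996/41 = -184121.85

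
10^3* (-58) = -58000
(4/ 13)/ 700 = 1/2275 = 0.00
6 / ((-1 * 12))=-1/2 = -0.50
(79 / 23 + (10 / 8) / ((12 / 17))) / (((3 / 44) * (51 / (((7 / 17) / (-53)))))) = -442519/38047428 = -0.01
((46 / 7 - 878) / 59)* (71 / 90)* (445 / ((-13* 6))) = 9636475/144963 = 66.48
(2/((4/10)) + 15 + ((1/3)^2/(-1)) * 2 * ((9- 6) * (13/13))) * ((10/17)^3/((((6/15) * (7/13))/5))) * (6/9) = 18850000/309519 = 60.90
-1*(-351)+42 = 393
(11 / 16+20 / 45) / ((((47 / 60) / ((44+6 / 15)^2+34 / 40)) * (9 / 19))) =610793437/101520 = 6016.48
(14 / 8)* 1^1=7/4 = 1.75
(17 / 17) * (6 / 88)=3/44 = 0.07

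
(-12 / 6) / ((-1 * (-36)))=-1/18 = -0.06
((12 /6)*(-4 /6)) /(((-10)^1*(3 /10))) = 4/9 = 0.44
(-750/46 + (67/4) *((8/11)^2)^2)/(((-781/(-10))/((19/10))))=-74335429/262996283 = -0.28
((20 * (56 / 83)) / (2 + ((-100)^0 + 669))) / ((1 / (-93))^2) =14415/83 = 173.67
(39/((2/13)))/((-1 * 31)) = -507/62 = -8.18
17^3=4913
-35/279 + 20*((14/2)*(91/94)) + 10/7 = 12560225/91791 = 136.84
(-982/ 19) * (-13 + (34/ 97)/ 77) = 95315866/141911 = 671.66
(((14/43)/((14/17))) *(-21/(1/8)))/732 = -238/2623 = -0.09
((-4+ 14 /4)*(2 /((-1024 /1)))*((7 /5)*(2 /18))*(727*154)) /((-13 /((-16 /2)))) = 10.47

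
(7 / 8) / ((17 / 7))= 49/136 = 0.36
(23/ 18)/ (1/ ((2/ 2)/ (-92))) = -1/72 = -0.01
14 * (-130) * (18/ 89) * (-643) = 21064680/89 = 236681.80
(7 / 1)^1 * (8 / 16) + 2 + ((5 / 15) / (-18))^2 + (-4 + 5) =18955/2916 = 6.50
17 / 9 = 1.89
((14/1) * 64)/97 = 896/97 = 9.24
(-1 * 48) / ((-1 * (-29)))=-48/29 = -1.66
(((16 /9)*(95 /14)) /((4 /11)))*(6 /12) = 1045/63 = 16.59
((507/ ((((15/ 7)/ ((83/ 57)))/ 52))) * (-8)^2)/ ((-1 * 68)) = -81693248/4845 = -16861.35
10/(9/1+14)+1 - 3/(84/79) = -893/644 = -1.39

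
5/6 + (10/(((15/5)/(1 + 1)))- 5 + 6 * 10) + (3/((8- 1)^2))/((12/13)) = 12263/196 = 62.57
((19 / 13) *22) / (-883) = -418/11479 = -0.04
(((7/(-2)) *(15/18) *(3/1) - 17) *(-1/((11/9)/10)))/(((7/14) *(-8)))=-4635/88 = -52.67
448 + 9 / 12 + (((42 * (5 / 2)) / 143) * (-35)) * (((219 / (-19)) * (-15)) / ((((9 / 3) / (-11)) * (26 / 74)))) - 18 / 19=601322077/12844 = 46817.35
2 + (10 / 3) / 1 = 5.33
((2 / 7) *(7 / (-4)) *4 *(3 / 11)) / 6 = -1/11 = -0.09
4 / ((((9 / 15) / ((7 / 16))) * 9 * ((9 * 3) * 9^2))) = 35/236196 = 0.00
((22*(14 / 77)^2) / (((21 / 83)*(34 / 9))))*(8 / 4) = 1.52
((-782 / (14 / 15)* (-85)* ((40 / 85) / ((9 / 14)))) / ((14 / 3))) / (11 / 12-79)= -938400/6559 = -143.07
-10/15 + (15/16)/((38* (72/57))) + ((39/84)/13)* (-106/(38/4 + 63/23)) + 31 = 90932459/3026688 = 30.04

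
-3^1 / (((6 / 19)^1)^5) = -2476099/2592 = -955.29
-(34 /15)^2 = -1156/225 = -5.14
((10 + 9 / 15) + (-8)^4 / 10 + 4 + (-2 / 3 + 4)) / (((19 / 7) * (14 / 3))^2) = 19239/7220 = 2.66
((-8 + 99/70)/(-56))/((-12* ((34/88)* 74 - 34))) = 5071/2798880 = 0.00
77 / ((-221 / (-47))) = 3619/221 = 16.38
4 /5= 0.80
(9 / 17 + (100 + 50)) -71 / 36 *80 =-1109/153 = -7.25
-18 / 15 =-6/5 = -1.20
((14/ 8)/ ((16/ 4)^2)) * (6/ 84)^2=1/1792 = 0.00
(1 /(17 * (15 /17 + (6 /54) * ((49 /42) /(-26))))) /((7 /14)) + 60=1259268/20941 = 60.13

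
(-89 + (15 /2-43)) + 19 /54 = -3352/27 = -124.15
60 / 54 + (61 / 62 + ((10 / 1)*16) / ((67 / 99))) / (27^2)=4350907/3028266 = 1.44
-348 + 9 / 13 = -4515/13 = -347.31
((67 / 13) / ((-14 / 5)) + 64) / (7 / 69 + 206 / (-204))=-68.43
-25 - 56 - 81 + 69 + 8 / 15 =-1387/15 = -92.47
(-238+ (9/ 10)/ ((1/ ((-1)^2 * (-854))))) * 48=-241584/5 = -48316.80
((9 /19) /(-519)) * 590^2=-1044300/3287 = -317.71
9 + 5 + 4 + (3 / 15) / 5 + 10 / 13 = 6113/325 = 18.81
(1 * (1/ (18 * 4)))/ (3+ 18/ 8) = 1/378 = 0.00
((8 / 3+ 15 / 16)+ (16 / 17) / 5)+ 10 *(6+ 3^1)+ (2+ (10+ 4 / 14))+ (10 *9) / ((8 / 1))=117.33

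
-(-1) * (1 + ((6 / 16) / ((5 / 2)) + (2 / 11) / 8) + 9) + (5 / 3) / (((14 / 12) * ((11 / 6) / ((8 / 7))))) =5421/490 = 11.06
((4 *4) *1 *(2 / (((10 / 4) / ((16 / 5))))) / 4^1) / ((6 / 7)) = 896/75 = 11.95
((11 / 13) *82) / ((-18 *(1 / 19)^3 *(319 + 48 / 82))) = -126829769/1533051 = -82.73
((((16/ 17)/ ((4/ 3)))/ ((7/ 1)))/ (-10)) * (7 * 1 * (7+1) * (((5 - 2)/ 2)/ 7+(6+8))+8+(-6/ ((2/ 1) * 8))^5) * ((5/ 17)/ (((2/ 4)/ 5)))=-395178435/16572416 = -23.85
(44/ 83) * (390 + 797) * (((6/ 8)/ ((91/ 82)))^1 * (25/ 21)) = 26766850/52871 = 506.27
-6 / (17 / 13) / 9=-0.51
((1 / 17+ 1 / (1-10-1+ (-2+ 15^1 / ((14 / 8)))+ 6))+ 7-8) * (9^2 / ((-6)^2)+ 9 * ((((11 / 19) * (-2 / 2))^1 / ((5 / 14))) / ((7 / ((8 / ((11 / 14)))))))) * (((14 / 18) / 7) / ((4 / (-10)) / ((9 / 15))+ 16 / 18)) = 135369/25840 = 5.24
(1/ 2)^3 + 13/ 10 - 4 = -103/40 = -2.58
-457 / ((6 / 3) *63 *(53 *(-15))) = 457/100170 = 0.00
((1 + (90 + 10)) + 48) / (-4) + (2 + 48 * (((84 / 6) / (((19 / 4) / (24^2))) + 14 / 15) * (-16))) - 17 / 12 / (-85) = -743606899/570 = -1304573.51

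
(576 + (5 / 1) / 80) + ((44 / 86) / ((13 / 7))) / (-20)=25760899/44720 = 576.05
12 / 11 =1.09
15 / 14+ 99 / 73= 2481/1022 = 2.43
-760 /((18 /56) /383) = -8150240/9 = -905582.22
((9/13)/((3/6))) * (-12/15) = -72/65 = -1.11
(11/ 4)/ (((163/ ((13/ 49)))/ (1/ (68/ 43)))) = 6149/2172464 = 0.00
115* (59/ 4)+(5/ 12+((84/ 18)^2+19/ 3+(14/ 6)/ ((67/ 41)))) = 1040902/603 = 1726.21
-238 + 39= -199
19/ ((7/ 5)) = 95/7 = 13.57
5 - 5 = 0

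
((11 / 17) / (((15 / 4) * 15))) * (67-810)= -32692/3825 = -8.55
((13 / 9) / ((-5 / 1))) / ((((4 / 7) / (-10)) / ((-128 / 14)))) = -416/9 = -46.22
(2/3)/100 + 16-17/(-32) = 39691/2400 = 16.54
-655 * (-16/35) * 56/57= 16768/57 = 294.18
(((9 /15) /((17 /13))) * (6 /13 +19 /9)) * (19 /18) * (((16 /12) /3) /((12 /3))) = 5719/41310 = 0.14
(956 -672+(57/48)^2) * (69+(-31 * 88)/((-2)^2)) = -174956.43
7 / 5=1.40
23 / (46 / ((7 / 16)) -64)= 161/288 = 0.56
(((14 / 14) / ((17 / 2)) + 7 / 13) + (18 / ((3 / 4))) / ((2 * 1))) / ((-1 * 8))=-2797/1768 = -1.58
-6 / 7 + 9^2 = 561/7 = 80.14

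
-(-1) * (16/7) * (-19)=-304/7 = -43.43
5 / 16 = 0.31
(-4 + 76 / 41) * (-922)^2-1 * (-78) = -74804194/41 = -1824492.54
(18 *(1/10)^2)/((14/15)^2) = 81/392 = 0.21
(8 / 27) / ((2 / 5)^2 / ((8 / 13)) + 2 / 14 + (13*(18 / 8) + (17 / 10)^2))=280/30753 = 0.01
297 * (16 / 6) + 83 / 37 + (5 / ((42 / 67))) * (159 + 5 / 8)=25702447/12432 = 2067.44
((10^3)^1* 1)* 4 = 4000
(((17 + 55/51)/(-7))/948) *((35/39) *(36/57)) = -4610/2985489 = 0.00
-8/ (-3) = 8/3 = 2.67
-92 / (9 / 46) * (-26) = 110032/9 = 12225.78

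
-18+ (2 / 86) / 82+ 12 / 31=-1925165/109306 = -17.61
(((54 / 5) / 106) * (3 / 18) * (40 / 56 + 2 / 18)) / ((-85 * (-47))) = 26/7410725 = 0.00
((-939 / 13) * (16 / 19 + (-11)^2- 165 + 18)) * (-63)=-28277046/247 = -114481.97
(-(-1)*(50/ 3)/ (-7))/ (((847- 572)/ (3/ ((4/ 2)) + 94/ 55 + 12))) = -239/1815 = -0.13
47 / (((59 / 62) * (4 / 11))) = 135.82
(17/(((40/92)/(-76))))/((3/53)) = -787474/15 = -52498.27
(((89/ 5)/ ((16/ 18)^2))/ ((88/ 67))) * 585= 56511351/5632 = 10033.98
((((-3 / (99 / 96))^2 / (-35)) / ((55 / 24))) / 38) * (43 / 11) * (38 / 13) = -1056768/33308275 = -0.03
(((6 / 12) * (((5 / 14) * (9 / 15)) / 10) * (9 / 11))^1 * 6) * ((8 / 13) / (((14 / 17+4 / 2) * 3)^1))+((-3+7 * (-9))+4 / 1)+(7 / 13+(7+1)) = -2140447/40040 = -53.46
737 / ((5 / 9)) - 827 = 2498/5 = 499.60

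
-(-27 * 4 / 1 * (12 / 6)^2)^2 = -186624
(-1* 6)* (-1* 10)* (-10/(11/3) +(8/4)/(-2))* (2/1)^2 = -9840/11 = -894.55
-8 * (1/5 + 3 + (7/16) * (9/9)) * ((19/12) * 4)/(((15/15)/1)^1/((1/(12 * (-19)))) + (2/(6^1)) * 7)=5529/6770 = 0.82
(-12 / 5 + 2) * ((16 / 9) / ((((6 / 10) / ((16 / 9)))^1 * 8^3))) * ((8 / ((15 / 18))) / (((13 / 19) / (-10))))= 608/1053 = 0.58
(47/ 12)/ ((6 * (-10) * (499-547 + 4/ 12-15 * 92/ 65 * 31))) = 611/6606480 = 0.00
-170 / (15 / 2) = -68/3 = -22.67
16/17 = 0.94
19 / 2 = 9.50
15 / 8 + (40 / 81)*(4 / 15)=3901/1944 = 2.01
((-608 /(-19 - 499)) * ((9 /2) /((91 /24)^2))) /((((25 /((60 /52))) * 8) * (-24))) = -12312/139410635 = 0.00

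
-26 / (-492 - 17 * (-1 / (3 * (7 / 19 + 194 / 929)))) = 794742/14738897 = 0.05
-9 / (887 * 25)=-9/22175 = 0.00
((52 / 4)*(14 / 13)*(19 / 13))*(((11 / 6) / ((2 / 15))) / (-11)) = -665/26 = -25.58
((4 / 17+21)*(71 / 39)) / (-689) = -25631/456807 = -0.06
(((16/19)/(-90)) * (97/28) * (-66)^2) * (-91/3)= 1220648/285 = 4282.98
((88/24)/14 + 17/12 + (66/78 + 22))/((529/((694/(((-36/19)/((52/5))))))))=-58855711/333270 = -176.60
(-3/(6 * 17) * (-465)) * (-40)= -9300/17 = -547.06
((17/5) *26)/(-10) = -221/25 = -8.84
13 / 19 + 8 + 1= 184/19 = 9.68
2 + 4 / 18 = 20/9 = 2.22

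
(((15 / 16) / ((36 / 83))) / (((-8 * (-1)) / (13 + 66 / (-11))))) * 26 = 37765/768 = 49.17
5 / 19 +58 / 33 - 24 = -13781/627 = -21.98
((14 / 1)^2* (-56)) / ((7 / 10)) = -15680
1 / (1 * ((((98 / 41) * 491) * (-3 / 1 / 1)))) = -41/144354 = 0.00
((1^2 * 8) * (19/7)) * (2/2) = 152/7 = 21.71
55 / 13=4.23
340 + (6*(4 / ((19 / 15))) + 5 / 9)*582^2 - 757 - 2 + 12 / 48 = 6605689.67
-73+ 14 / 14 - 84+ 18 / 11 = -1698/11 = -154.36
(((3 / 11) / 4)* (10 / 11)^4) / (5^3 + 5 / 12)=18000/48476351 = 0.00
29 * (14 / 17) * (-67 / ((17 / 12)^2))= -3917088/4913 = -797.29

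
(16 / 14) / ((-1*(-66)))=4/231 = 0.02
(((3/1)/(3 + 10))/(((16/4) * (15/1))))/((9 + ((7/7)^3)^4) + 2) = 1/3120 = 0.00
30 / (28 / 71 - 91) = -2130/6433 = -0.33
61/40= 1.52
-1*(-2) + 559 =561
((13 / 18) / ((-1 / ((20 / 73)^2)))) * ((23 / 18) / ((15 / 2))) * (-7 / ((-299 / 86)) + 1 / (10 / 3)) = -27668/1294947 = -0.02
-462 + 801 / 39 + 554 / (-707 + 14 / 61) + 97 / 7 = -428.39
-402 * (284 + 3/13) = -1485390/13 = -114260.77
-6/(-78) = 1/13 = 0.08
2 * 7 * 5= 70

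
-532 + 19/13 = -6897/13 = -530.54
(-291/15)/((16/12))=-291/20 = -14.55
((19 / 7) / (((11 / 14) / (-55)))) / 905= -38/181 = -0.21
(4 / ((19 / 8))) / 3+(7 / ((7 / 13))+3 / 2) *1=1717/114 = 15.06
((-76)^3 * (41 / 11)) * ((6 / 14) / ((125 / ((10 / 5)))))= -107988096/9625 = -11219.54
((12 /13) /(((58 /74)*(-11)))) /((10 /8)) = -1776/20735 = -0.09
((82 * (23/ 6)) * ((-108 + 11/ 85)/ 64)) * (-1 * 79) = 41854.35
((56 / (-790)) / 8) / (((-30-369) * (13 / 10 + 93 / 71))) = 71/8344059 = 0.00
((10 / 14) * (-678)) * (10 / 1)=-33900/7 = -4842.86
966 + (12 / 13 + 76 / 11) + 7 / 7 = 139401/143 = 974.83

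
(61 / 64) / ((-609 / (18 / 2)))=-183/12992 = -0.01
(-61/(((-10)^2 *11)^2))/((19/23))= -1403/22990000 = 0.00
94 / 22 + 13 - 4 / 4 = 179/11 = 16.27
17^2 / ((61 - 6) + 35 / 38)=646/125 = 5.17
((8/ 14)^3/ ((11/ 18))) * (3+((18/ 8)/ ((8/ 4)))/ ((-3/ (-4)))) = 5184/3773 = 1.37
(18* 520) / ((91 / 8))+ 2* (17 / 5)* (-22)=23564/35 = 673.26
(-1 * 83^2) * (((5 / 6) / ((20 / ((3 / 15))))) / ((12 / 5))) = -6889/288 = -23.92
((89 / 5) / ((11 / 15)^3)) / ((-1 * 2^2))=-60075/5324 = -11.28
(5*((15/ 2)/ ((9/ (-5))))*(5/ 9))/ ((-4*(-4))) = -625/864 = -0.72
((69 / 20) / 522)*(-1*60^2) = -690/29 = -23.79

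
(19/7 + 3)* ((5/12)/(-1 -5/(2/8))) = -50/441 = -0.11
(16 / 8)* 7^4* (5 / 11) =2182.73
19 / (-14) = -19/14 = -1.36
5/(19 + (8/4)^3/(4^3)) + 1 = 1.26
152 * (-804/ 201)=-608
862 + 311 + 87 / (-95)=111348/95 = 1172.08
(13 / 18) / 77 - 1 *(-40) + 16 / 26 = 731977/18018 = 40.62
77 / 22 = 7/2 = 3.50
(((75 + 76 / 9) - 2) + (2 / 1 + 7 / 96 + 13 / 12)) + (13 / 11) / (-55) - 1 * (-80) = 28676281/174240 = 164.58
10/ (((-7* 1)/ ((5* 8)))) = -400/7 = -57.14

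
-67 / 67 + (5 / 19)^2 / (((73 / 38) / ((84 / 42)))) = -1287/1387 = -0.93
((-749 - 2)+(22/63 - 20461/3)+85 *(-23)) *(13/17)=-7801781/1071 = -7284.58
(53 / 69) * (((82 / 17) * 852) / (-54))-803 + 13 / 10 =-860.16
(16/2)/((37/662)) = 5296/37 = 143.14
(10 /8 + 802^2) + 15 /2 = 2572851/4 = 643212.75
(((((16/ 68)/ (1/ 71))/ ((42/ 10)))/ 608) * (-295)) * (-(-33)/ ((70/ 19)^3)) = -16634519/13061440 = -1.27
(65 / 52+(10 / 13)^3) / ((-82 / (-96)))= 179820/90077 = 2.00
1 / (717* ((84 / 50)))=25/30114 = 0.00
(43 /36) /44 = 43/1584 = 0.03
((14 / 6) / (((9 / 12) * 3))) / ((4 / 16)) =112/27 = 4.15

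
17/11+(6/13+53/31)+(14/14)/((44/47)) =84845/17732 = 4.78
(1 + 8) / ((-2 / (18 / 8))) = -81/8 = -10.12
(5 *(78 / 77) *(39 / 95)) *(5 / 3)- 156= -223158/1463 = -152.53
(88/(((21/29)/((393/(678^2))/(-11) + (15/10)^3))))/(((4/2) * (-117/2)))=-329930593/94120299 = -3.51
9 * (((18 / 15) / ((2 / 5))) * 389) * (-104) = -1092312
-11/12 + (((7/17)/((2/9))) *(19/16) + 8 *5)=67375/1632 = 41.28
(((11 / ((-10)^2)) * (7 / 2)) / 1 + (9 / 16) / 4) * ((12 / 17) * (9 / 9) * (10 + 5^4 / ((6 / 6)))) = 320421/1360 = 235.60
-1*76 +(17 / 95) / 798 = -5761543/75810 = -76.00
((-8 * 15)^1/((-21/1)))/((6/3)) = 20/7 = 2.86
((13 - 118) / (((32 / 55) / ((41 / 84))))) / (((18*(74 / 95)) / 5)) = -5355625/170496 = -31.41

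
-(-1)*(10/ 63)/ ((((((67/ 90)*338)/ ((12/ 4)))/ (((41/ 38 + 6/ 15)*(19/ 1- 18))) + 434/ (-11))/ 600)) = 3477375/630112 = 5.52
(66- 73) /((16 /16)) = -7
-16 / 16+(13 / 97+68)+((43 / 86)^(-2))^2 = 8064/97 = 83.13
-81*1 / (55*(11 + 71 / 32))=-288/2585 = -0.11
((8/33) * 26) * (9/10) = 312/55 = 5.67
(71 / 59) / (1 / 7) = 497/59 = 8.42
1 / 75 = 0.01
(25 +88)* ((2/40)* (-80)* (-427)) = 193004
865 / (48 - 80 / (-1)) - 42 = -4511/128 = -35.24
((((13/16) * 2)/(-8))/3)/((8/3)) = -13/512 = -0.03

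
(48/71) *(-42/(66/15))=-5040/781 = -6.45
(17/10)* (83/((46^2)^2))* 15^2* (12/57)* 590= 18731025/21267916 = 0.88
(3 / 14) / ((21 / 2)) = 1/49 = 0.02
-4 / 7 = -0.57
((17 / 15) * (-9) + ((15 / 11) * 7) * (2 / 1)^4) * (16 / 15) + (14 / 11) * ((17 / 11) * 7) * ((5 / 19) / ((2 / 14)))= 10195622/57475 = 177.39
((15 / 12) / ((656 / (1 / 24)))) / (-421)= -5/26512896 = 0.00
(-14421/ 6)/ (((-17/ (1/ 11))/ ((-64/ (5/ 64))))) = -894976/85 = -10529.13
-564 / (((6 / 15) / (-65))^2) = -14893125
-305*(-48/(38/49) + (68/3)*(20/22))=7895840/627 = 12593.05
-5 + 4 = -1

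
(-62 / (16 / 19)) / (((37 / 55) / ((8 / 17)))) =-32395/629 = -51.50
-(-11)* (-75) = -825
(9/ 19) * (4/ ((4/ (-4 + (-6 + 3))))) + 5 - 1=13/19 = 0.68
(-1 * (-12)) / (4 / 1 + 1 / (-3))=36/11 = 3.27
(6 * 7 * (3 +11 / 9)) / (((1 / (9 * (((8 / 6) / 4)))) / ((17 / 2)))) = 4522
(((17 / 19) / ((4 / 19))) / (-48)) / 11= -17/2112 = -0.01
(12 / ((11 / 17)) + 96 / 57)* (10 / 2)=21140/209 = 101.15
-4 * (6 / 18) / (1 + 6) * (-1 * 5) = 20/21 = 0.95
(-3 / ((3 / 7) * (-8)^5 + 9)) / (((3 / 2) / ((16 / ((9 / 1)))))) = 224/884169 = 0.00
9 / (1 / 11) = 99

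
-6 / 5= -1.20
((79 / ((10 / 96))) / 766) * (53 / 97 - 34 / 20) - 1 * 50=-47499562/928775 = -51.14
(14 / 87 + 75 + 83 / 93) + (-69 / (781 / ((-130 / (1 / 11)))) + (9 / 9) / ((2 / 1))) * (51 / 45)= 420894473/1914870 = 219.80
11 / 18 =0.61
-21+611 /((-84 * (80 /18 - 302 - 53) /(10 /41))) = -7604241/362194 = -20.99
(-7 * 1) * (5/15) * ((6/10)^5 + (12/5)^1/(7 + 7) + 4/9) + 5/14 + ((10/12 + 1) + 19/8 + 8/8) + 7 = 51724571/4725000 = 10.95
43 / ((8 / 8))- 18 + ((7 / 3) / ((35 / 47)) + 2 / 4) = 859/30 = 28.63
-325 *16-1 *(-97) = -5103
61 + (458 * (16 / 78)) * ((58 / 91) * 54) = 3897379/1183 = 3294.49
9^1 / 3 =3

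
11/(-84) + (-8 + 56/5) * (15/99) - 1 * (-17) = 5345/308 = 17.35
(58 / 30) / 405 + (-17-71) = -88.00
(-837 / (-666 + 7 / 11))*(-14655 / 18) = -14992065/14638 = -1024.19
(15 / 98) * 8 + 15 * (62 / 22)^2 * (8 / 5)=1137396/5929 = 191.84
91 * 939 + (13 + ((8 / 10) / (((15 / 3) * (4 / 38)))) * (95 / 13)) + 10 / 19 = 105559938/1235 = 85473.63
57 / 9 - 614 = -607.67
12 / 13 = 0.92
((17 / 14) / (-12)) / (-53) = 17/8904 = 0.00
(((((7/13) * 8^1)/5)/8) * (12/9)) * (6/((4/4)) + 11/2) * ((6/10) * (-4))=-3.96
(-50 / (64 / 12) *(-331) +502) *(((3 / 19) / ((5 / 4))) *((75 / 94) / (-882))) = -144205/350056 = -0.41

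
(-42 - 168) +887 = 677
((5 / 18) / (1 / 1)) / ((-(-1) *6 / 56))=70/27 = 2.59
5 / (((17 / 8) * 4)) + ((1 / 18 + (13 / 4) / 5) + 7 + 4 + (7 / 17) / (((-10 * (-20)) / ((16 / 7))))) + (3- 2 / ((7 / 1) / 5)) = 1485469/107100 = 13.87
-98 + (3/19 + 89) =-168/19 = -8.84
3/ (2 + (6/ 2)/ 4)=12/11 = 1.09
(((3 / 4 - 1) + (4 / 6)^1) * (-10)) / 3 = -25/18 = -1.39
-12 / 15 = -4/5 = -0.80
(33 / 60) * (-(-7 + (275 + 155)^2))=-2033823/20 = -101691.15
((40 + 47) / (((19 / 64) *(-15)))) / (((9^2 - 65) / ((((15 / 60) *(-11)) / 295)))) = 319/28025 = 0.01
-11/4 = -2.75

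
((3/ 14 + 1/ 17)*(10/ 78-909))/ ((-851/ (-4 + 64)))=47900/2737 = 17.50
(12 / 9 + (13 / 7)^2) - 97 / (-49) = 142/21 = 6.76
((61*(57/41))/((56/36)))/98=31293/56252 = 0.56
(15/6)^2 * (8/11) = 50/11 = 4.55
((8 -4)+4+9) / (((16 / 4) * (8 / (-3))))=-51/32 = -1.59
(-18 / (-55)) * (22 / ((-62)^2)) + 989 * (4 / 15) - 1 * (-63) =4709888/14415 = 326.74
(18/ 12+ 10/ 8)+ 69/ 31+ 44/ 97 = 65305/12028 = 5.43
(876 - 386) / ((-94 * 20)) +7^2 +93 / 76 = 44617/893 = 49.96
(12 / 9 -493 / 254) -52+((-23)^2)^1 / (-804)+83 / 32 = -13797329/272288 = -50.67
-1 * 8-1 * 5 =-13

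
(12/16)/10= 3/40 = 0.08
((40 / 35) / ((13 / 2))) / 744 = 2/8463 = 0.00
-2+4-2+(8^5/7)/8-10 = 4026/7 = 575.14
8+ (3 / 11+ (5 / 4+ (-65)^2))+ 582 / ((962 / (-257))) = 86328811/21164 = 4079.04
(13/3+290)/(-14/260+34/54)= 1033110/2021 = 511.19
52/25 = 2.08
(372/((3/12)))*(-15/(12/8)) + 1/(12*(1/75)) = -59495/4 = -14873.75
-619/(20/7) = -4333/20 = -216.65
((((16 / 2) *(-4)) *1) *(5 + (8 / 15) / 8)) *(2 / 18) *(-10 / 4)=1216/27 = 45.04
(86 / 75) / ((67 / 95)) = 1634/1005 = 1.63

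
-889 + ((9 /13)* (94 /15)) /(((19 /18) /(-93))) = -1569983/1235 = -1271.24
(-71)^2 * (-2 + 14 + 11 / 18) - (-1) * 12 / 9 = 1144331/18 = 63573.94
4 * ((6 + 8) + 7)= 84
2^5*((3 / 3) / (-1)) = -32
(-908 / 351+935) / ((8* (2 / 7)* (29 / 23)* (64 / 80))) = 263457985/651456 = 404.41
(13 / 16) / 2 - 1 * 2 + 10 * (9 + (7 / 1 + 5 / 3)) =16807/96 = 175.07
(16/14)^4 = 4096/2401 = 1.71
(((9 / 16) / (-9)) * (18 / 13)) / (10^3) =-9/104000 = 0.00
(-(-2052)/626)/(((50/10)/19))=19494/1565 = 12.46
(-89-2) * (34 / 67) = -3094/67 = -46.18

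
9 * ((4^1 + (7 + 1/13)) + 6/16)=10719/104 = 103.07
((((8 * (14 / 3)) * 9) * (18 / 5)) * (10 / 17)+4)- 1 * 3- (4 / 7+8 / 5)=422663/595 = 710.36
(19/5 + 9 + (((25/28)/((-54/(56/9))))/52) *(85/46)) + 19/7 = 15.51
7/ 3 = 2.33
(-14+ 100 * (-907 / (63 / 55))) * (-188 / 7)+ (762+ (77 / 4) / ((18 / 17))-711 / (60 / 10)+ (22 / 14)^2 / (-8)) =938295481/441 = 2127654.15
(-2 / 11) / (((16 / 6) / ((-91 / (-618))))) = -91/9064 = -0.01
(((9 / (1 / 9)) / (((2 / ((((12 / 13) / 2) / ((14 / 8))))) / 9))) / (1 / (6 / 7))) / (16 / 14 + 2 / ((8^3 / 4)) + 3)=41472/2093 = 19.81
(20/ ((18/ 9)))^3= 1000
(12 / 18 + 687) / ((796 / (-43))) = -88709/2388 = -37.15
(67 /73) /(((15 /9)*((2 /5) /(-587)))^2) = 207775107/292 = 711558.59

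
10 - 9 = 1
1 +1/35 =36/35 = 1.03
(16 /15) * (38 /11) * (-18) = -3648/55 = -66.33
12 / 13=0.92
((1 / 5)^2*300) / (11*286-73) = 12/3073 = 0.00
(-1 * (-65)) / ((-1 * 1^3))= -65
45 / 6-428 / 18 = -293/18 = -16.28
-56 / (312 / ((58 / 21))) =-58/117 = -0.50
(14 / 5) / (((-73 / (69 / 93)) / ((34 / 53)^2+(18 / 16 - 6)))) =16148783/127135340 = 0.13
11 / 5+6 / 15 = 13/5 = 2.60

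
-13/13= -1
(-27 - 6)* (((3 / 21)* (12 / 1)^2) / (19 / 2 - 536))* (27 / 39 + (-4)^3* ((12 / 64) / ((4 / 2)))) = -8096/1183 = -6.84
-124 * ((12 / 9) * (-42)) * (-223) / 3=-1548512/3 = -516170.67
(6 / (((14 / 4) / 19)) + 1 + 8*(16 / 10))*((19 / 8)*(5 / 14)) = 30837/784 = 39.33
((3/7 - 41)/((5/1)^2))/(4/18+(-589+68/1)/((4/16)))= 1278/1640975 = 0.00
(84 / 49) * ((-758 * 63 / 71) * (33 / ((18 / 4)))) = -600336/71 = -8455.44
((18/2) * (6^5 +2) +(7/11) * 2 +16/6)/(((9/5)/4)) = 46203920/297 = 155568.75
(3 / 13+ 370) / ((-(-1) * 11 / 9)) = 43317/143 = 302.92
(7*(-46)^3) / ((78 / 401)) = -136611076/39 = -3502848.10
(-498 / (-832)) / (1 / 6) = 747/208 = 3.59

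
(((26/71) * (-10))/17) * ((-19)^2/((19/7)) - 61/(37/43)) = -597480/44659 = -13.38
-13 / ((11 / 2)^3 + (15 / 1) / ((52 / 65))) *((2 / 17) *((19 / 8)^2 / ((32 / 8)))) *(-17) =0.20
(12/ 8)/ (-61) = -3/122 = -0.02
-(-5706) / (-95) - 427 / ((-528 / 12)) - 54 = -436219/4180 = -104.36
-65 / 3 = -21.67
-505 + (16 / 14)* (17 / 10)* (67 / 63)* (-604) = -3865349/2205 = -1752.99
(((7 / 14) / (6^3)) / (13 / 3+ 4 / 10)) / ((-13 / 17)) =-85/132912 = 0.00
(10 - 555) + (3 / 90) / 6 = -98099/180 = -544.99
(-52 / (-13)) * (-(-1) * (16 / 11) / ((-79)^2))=64/68651 = 0.00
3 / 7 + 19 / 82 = 379/574 = 0.66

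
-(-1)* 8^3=512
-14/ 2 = -7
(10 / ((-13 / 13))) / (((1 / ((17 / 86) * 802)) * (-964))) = 34085/20726 = 1.64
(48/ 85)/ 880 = 3/4675 = 0.00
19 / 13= 1.46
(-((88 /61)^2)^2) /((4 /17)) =-18.41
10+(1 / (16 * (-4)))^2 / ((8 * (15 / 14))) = 2457607/245760 = 10.00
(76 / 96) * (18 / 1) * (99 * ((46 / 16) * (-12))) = -389367/8 = -48670.88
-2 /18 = -0.11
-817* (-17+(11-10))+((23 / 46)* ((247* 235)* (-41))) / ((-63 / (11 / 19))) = 3024877/126 = 24006.96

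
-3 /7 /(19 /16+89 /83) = -3984/21007 = -0.19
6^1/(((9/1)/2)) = 1.33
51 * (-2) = -102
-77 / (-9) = 77/9 = 8.56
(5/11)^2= 25/121 = 0.21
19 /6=3.17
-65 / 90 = -13/18 = -0.72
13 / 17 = 0.76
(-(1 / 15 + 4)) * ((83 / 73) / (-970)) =5063/1062150 = 0.00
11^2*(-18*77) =-167706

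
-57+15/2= -99/2 = -49.50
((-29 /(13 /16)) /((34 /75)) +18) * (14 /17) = -187908/3757 = -50.02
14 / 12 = 7/6 = 1.17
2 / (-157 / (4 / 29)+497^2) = 8/983483 = 0.00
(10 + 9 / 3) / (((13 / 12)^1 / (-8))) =-96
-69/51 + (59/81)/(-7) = -14044/9639 = -1.46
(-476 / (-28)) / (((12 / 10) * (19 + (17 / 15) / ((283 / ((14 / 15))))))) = 0.75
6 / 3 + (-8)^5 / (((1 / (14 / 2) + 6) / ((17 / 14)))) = -278442/43 = -6475.40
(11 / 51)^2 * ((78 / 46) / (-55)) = -143/99705 = 0.00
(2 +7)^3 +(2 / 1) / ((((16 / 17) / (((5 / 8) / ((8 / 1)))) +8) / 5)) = 621533/852 = 729.50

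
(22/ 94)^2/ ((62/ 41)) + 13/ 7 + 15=16195771/958706 = 16.89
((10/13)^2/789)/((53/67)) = 6700/7067073 = 0.00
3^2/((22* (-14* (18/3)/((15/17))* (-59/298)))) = 6705/308924 = 0.02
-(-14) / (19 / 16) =224/19 = 11.79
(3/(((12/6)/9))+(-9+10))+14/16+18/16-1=31/2 = 15.50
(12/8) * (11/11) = 3/2 = 1.50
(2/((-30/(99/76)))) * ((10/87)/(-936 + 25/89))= 979/91773458 = 0.00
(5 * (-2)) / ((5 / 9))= -18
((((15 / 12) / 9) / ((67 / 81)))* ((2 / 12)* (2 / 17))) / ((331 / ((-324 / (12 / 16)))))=-1620/377009 = 0.00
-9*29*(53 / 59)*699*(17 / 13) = -164377539/767 = -214312.31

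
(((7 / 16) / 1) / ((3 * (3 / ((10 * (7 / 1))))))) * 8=245/9 = 27.22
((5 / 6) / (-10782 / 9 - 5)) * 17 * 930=-13175/1203 = -10.95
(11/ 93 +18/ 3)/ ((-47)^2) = 569/205437 = 0.00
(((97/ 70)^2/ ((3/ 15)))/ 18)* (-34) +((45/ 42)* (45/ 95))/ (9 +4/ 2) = -18.09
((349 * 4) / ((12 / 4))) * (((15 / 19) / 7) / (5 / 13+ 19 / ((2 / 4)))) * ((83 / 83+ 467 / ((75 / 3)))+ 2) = 9836216/331835 = 29.64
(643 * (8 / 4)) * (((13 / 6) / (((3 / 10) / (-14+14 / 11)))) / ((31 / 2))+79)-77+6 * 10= 288334613/3069 = 93950.67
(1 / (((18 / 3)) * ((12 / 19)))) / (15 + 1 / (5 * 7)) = 665/37872 = 0.02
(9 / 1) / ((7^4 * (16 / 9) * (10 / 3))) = 243/384160 = 0.00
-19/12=-1.58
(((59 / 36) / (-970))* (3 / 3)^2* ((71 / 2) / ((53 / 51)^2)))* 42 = -25423041/10898920 = -2.33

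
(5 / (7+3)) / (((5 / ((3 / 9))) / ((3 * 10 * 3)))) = 3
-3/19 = -0.16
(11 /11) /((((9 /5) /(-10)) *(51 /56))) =-2800/459 = -6.10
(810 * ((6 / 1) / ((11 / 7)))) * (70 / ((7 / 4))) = 123709.09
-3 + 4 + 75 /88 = 163/88 = 1.85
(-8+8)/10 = 0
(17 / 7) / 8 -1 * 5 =-263/56 = -4.70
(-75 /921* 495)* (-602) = 7449750/307 = 24266.29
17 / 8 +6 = 65/8 = 8.12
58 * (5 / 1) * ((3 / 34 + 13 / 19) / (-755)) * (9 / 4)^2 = -1172151/780368 = -1.50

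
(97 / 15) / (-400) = -97/6000 = -0.02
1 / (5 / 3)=3/5 = 0.60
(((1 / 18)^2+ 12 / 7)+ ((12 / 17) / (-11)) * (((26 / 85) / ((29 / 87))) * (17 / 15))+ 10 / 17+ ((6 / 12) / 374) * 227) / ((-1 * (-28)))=13478117/148440600 = 0.09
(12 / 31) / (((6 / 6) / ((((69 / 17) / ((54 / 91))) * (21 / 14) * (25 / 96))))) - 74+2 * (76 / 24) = -1123689/16864 = -66.63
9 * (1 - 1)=0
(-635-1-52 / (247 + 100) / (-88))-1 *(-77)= -4267393/7634 = -559.00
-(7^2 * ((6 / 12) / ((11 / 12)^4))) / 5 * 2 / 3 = -338688/73205 = -4.63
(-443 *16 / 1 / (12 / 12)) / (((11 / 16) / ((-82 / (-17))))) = -9299456/187 = -49729.71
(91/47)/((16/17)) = 2.06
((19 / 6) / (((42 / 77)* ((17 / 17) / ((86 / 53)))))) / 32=8987/30528 = 0.29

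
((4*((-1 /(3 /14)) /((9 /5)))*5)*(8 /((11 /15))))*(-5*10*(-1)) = -2800000/99 = -28282.83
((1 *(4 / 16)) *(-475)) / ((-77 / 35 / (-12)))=-7125/11 = -647.73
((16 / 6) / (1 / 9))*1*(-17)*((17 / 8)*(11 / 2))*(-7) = 66759/2 = 33379.50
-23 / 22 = -1.05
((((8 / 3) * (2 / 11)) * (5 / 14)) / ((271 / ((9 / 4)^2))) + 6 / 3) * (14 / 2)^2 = 585221/5962 = 98.16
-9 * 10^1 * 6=-540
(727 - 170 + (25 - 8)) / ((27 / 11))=6314/27 = 233.85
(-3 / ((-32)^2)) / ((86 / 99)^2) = -29403/7573504 = 0.00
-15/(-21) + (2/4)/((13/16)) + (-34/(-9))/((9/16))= 59305/7371 = 8.05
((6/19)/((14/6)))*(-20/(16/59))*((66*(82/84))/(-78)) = 399135/48412 = 8.24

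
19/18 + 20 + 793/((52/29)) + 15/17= 284083/612 = 464.19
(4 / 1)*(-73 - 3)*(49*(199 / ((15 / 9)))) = -8892912/5 = -1778582.40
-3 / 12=-1/4 = -0.25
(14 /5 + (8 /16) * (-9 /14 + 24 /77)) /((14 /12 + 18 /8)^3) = 1752624/26534585 = 0.07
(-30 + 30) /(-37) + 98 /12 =49/6 = 8.17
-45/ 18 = -5/2 = -2.50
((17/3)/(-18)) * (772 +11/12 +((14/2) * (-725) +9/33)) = 9653263/7128 = 1354.27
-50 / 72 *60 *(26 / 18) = -60.19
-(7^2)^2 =-2401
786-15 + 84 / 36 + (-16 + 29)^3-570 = 7201/3 = 2400.33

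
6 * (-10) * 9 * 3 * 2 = -3240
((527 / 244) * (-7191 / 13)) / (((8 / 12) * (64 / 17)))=-193272507/406016 = -476.02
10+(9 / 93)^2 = 9619/961 = 10.01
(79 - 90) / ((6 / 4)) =-22/3 = -7.33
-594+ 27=-567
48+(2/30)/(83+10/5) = 61201/1275 = 48.00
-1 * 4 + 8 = 4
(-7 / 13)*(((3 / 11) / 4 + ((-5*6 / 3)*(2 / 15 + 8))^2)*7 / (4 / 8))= -128360939/2574 = -49868.27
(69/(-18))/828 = -1/216 = 0.00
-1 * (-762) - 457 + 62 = 367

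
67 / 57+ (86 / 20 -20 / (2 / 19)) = -105179/570 = -184.52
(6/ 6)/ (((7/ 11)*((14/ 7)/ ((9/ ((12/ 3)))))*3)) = 0.59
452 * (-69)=-31188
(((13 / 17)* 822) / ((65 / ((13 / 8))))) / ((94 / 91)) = 486213/31960 = 15.21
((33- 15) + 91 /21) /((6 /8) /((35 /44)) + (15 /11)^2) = 283745/35604 = 7.97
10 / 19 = 0.53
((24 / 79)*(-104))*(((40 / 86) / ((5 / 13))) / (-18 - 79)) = 129792/329509 = 0.39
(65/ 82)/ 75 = 13/1230 = 0.01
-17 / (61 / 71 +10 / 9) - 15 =-29748/1259 = -23.63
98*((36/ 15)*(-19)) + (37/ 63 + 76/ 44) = -15476372/3465 = -4466.49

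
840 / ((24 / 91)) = 3185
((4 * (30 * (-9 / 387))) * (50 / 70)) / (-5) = 120/301 = 0.40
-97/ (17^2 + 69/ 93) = -3007/8982 = -0.33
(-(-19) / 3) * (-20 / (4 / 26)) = -823.33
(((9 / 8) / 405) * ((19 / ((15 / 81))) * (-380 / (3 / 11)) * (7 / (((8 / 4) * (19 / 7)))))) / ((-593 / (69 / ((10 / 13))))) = 9186177/118600 = 77.46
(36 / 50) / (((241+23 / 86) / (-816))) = -1263168/518725 = -2.44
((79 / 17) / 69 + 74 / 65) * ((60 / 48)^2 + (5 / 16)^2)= 459685/229632 = 2.00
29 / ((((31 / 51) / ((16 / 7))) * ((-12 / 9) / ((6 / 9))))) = -11832/217 = -54.53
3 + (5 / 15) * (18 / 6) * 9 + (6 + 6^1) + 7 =31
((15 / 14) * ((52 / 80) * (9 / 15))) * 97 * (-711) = -8069139/280 = -28818.35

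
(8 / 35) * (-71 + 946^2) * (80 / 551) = 16362880/551 = 29696.70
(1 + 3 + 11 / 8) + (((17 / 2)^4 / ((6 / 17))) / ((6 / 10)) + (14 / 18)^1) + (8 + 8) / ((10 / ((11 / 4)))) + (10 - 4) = 11840087/480 = 24666.85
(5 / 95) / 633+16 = 192433/12027 = 16.00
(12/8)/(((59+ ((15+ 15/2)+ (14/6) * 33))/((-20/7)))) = -60/2219 = -0.03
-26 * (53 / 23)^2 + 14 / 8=-288433/2116 = -136.31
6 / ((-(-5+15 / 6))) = 12/5 = 2.40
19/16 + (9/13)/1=391/208 = 1.88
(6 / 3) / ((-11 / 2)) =-4/11 = -0.36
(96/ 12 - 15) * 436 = -3052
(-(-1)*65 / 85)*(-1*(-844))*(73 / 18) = 400478/153 = 2617.50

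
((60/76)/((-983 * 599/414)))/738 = -345/458688443 = 0.00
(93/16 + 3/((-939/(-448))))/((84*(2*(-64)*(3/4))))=-36277/40384512 = 0.00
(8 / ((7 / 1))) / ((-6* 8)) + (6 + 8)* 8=4703/42 = 111.98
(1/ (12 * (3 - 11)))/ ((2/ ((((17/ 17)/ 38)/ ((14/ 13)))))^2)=-169/108681216 = 0.00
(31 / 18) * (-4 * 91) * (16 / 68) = -22568/153 = -147.50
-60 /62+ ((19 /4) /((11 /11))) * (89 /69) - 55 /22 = 22751/8556 = 2.66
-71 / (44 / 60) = -1065/11 = -96.82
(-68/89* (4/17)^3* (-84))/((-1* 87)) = -7168/745909 = -0.01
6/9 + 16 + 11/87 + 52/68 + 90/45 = 9642/493 = 19.56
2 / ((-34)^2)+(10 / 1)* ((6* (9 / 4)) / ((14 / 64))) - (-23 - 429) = 4325759/4046 = 1069.14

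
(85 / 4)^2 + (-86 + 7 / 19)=111243/304 = 365.93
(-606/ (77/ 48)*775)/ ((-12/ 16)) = 30057600/77 = 390358.44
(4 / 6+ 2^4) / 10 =5/3 = 1.67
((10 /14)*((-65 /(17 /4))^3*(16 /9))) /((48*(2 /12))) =-567.85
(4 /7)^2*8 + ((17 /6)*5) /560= 12407/4704 = 2.64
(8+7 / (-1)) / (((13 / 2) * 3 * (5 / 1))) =2/195 = 0.01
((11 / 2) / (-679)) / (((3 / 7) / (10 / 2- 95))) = 1.70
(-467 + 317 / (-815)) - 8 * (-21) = -244002/815 = -299.39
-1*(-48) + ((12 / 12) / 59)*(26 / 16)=22669/472 = 48.03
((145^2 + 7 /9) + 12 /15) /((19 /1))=946196/855 = 1106.66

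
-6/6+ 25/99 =-74/99 = -0.75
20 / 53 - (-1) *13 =709/53 = 13.38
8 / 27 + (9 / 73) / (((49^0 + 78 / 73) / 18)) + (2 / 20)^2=562277/407700 = 1.38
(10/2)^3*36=4500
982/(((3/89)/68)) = 5943064/3 = 1981021.33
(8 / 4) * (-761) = -1522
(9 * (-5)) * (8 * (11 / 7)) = -3960/7 = -565.71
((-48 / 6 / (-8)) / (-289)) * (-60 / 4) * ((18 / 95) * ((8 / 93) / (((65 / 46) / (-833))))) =-324576/650845 = -0.50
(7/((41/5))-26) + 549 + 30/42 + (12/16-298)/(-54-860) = 550755699/1049272 = 524.89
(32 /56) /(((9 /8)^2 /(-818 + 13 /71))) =-707840/1917 = -369.24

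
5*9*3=135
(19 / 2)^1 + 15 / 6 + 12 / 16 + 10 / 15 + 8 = 257/12 = 21.42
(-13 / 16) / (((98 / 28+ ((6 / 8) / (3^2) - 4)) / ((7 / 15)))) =91/100 = 0.91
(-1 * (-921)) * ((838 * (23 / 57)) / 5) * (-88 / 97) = -520706384/9215 = -56506.39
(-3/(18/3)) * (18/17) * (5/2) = -45/34 = -1.32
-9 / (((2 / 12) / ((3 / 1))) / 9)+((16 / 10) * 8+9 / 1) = -7181/5 = -1436.20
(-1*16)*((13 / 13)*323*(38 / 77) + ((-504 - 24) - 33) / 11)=-133552/77 = -1734.44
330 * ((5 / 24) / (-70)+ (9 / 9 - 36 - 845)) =-16262455/56 = -290400.98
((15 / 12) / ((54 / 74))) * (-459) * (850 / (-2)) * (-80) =-26732500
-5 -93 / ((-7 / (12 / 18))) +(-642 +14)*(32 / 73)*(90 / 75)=-834177/2555 = -326.49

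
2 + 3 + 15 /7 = 50/7 = 7.14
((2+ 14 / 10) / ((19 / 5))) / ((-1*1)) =-17/19 = -0.89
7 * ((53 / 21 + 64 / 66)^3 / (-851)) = -19465109/55501369 = -0.35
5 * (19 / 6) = 15.83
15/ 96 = 5/32 = 0.16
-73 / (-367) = 73/367 = 0.20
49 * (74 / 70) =51.80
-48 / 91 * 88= -4224/91 = -46.42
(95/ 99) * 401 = 38095/99 = 384.80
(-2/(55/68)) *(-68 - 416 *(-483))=-496672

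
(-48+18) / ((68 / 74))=-555/17 = -32.65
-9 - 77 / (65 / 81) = -104.95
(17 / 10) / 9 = 17/90 = 0.19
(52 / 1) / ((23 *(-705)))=-52/16215 = 0.00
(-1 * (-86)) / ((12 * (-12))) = -43/72 = -0.60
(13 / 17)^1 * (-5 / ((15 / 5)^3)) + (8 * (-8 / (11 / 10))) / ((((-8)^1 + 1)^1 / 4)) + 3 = 1276064/35343 = 36.11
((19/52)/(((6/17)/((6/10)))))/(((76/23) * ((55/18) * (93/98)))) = 0.06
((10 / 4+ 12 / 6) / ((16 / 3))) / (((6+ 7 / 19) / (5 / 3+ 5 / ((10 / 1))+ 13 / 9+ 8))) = 1083/704 = 1.54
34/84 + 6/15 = 169/210 = 0.80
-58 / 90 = -29/45 = -0.64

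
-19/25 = -0.76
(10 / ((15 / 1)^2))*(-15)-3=-11/3 = -3.67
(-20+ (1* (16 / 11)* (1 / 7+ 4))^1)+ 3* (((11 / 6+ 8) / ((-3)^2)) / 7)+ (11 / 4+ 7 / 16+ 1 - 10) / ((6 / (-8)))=-15955/2772 = -5.76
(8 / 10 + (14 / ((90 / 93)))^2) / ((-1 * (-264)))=47269/59400 = 0.80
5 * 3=15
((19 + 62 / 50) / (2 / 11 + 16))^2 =7745089/4950625 = 1.56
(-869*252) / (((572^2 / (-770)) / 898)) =78213555/169 = 462802.10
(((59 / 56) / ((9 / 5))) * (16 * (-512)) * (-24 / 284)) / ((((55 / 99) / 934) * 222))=56428544/18389 = 3068.60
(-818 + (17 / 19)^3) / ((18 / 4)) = -1245722/6859 = -181.62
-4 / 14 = -2/7 = -0.29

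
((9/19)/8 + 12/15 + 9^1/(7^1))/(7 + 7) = 11411/74480 = 0.15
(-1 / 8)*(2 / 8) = -1/32 = -0.03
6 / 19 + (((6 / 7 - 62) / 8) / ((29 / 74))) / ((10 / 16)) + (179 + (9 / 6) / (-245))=7997413/53998 = 148.11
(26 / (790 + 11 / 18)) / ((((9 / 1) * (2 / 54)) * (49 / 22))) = 30888/697319 = 0.04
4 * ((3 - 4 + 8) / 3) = 28/3 = 9.33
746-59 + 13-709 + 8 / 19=-163/19 = -8.58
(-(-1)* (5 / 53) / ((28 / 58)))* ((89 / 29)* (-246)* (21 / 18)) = -18245/106 = -172.12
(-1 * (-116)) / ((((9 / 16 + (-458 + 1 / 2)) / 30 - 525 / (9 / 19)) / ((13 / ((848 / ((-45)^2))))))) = -91611000/28583483 = -3.21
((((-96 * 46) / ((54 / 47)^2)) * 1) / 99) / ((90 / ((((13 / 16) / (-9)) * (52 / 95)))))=17172766/925593075 = 0.02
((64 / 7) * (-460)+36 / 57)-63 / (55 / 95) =-6311237/1463 = -4313.90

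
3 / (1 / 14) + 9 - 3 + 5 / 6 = 293/6 = 48.83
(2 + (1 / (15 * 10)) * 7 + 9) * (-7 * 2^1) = -11599/75 = -154.65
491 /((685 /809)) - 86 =338309/685 = 493.88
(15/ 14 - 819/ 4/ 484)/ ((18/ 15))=14645/27104 = 0.54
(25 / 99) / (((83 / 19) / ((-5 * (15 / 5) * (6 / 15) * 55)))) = -19.08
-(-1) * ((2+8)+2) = 12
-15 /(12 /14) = -35/2 = -17.50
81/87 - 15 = -408/29 = -14.07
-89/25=-3.56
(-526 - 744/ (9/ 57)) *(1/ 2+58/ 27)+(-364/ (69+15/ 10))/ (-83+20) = -17602195/1269 = -13870.92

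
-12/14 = -6/7 = -0.86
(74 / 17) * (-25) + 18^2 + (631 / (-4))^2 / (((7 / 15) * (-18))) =-31385509/11424 = -2747.33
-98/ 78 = -49/39 = -1.26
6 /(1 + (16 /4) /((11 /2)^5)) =966306/161179 = 6.00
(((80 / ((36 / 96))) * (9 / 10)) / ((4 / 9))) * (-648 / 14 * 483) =-9657792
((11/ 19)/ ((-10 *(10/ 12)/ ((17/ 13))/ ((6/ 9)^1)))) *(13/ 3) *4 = -1496/1425 = -1.05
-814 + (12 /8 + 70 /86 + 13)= -68687/86 = -798.69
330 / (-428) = -165/214 = -0.77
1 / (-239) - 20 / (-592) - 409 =-14466101/35372 = -408.97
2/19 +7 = 135/19 = 7.11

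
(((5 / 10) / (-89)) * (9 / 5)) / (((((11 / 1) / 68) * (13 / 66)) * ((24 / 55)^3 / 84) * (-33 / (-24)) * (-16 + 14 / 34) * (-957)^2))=10115/618851532 = 0.00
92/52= 1.77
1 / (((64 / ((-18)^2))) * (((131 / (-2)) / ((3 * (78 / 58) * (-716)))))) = 1696383/7598 = 223.27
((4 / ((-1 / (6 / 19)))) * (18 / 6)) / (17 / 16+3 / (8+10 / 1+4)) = -12672/4009 = -3.16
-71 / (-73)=71/73 = 0.97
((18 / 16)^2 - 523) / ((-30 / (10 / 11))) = 33391/2112 = 15.81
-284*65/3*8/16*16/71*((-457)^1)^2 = -434405920/3 = -144801973.33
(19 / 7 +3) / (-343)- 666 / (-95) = 1595266/228095 = 6.99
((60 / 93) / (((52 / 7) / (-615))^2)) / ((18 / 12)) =30888375/10478 = 2947.93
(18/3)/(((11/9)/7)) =378/11 = 34.36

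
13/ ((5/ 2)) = 26/5 = 5.20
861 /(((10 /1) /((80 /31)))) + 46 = 8314/31 = 268.19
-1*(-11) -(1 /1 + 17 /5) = 33/5 = 6.60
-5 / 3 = -1.67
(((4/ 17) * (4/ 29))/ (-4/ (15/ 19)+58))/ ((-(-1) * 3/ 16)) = 640/195721 = 0.00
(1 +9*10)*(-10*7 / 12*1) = -3185/6 = -530.83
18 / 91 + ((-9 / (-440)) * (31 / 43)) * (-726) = -822357/78260 = -10.51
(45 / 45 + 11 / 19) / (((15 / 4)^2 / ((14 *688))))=308224/285 = 1081.49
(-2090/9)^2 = 4368100/81 = 53927.16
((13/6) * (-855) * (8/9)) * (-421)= 2079740/3 = 693246.67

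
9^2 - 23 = 58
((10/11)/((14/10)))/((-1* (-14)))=25/539 = 0.05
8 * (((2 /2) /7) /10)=4/35 = 0.11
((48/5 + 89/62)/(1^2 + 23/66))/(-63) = -37631/289695 = -0.13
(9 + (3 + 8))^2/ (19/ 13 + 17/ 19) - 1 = 49109/291 = 168.76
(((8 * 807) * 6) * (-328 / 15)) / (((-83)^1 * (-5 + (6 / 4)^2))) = -16940544/4565 = -3710.96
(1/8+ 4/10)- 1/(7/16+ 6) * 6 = -1677/4120 = -0.41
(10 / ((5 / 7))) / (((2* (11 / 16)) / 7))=784/11 = 71.27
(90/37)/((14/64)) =2880/259 = 11.12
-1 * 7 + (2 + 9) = 4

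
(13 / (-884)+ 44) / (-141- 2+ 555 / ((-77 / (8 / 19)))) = -4375833/14528132 = -0.30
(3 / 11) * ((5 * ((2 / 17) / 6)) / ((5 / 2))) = 2/187 = 0.01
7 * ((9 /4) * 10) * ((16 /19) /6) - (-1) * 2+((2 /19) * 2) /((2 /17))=25.89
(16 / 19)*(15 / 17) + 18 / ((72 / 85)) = 28415/1292 = 21.99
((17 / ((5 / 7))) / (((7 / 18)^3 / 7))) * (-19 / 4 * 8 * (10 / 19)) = -396576/7 = -56653.71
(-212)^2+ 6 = 44950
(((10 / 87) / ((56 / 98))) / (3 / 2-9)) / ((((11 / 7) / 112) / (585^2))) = -208681200/319 = -654173.04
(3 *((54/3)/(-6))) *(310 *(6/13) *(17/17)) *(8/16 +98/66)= -365490/143 = -2555.87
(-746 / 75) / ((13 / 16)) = -11936/975 = -12.24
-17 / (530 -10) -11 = -5737/520 = -11.03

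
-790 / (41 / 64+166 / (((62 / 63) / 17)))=-1567360/5690423 = -0.28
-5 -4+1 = -8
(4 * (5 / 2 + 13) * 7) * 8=3472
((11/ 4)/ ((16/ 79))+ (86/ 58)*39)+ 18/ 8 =136705/1856 = 73.66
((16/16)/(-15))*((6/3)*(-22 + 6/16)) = 173/60 = 2.88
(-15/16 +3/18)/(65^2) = -37/202800 = 0.00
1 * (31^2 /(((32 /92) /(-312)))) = -862017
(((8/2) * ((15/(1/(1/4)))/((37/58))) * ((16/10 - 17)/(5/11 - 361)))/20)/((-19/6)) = -73689/4646830 = -0.02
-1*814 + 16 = -798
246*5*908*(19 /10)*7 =14853972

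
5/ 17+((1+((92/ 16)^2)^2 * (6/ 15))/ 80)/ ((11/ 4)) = 5472177/2393600 = 2.29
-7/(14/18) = -9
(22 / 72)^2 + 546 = 707737/1296 = 546.09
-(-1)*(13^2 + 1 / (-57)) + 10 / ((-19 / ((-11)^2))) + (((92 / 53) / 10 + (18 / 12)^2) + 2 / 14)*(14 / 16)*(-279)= -251943869/483360 = -521.23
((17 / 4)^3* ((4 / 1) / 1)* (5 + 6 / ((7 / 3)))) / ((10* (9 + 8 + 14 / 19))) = 4947391/377440 = 13.11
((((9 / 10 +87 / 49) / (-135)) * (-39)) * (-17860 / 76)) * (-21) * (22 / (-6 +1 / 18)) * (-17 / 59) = 898745562/220955 = 4067.55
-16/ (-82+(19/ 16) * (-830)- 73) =128/9125 = 0.01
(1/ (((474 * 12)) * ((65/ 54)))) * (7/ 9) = 7/61620 = 0.00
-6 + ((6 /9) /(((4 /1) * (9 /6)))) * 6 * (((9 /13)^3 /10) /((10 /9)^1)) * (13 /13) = -5.98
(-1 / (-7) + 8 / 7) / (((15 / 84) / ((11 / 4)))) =99/5 = 19.80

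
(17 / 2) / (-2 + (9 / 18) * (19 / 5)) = -85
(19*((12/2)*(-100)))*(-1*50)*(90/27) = 1900000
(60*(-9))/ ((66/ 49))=-4410/11 = -400.91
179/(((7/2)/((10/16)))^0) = 179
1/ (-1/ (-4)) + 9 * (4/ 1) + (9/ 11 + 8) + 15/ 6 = 51.32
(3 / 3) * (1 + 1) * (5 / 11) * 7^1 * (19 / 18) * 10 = 6650/99 = 67.17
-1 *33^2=-1089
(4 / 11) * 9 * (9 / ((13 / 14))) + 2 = 4822/143 = 33.72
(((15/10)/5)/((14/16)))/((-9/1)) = -4/105 = -0.04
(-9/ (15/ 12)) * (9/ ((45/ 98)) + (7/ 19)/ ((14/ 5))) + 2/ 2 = -141.07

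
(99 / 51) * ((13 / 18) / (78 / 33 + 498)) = 1573/561408 = 0.00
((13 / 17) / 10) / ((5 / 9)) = 117/850 = 0.14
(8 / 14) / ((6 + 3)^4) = 4/45927 = 0.00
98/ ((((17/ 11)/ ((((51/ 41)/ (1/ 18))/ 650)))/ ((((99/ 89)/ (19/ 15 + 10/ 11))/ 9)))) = 10565478/85149415 = 0.12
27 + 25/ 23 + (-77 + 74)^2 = 853/23 = 37.09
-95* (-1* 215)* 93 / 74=1899525/74 = 25669.26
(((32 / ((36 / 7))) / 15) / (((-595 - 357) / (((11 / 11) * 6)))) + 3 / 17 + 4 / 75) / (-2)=-869/7650 = -0.11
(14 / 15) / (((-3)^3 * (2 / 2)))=-14/405 = -0.03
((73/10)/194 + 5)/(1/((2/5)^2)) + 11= 143148/12125 = 11.81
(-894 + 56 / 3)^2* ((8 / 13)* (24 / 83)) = 33948928/249 = 136341.08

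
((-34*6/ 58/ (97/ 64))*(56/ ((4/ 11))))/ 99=-30464/8439 = -3.61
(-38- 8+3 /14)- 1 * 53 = -1383/14 = -98.79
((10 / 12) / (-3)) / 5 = -1/18 = -0.06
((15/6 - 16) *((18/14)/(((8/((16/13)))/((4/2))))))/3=-162/91 = -1.78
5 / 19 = 0.26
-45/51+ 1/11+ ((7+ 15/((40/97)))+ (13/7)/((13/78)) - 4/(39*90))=987382421/18378360 = 53.73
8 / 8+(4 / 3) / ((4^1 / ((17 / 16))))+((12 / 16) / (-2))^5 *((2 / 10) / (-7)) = 4659929/3440640 = 1.35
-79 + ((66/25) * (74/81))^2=-33343991/455625 = -73.18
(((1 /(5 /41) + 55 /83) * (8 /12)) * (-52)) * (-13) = 1657552/415 = 3994.10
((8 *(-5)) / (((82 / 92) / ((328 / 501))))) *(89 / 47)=-1310080/23547 = -55.64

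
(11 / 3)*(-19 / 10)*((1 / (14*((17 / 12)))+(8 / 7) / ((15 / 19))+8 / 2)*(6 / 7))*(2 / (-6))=293018/26775 = 10.94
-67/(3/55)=-1228.33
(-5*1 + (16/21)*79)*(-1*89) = -103151/21 = -4911.95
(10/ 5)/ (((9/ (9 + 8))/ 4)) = 15.11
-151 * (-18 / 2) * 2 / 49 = 55.47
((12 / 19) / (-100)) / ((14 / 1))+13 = 86447/6650 = 13.00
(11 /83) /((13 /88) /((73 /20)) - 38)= -17666/5059929 = 0.00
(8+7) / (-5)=-3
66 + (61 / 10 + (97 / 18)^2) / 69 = 7434407/111780 = 66.51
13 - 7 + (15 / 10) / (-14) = 165/28 = 5.89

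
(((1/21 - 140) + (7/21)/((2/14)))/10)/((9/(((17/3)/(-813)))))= 0.01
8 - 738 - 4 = -734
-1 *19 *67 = -1273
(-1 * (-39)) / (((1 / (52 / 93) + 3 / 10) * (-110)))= -338/1991 = -0.17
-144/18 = -8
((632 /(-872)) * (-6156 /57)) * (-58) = -494856/109 = -4539.96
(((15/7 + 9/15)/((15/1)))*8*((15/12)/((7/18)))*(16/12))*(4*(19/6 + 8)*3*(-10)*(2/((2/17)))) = -6998016/49 = -142816.65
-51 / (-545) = 51/545 = 0.09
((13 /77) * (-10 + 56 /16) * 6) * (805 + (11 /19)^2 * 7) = -21109452/3971 = -5315.90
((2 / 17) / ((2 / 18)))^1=18/17 = 1.06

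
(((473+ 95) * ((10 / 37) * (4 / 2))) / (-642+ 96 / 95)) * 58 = -27.78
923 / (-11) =-83.91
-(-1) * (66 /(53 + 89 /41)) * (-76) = -34276/377 = -90.92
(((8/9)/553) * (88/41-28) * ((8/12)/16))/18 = -530/5509539 = 0.00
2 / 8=0.25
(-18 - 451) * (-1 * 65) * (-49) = -1493765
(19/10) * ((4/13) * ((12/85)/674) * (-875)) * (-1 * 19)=151620/74477 = 2.04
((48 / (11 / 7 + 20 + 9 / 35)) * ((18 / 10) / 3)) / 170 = 126/16235 = 0.01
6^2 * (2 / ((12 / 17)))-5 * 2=92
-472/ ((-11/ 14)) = 6608/11 = 600.73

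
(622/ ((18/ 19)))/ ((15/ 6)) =11818/45 = 262.62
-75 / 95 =-15/19 = -0.79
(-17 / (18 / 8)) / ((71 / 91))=-6188/639 = -9.68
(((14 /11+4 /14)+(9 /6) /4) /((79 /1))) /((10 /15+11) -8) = 3573/535304 = 0.01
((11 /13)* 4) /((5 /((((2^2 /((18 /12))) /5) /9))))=352/8775 = 0.04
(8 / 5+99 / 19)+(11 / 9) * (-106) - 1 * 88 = -180187/855 = -210.75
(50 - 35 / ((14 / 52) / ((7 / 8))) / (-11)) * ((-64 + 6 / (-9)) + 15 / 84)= -4794045/1232 = -3891.27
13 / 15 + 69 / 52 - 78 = -59129/780 = -75.81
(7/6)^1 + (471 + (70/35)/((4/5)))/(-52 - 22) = -2323/444 = -5.23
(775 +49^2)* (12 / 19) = 38112/19 = 2005.89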